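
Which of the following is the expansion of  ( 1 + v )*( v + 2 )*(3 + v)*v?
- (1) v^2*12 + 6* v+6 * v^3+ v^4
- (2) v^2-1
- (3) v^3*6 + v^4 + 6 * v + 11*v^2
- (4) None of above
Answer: 3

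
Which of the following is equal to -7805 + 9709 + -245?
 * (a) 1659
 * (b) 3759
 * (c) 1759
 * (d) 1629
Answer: a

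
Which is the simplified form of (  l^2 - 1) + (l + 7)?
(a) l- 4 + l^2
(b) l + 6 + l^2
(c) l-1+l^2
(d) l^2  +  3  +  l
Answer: b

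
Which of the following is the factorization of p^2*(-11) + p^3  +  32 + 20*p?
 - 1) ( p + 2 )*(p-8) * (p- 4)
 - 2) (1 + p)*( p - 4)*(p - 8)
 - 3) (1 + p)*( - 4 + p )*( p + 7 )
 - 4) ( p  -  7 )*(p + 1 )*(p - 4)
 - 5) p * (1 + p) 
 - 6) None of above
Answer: 2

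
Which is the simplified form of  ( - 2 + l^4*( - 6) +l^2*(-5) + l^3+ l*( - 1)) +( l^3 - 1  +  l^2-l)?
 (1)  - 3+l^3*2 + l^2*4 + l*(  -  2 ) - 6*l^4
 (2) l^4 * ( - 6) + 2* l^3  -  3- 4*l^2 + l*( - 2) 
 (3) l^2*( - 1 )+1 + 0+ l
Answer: 2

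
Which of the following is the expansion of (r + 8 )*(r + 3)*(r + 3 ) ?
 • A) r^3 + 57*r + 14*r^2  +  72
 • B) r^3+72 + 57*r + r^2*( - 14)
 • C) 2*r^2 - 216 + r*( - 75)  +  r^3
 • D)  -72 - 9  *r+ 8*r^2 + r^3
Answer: A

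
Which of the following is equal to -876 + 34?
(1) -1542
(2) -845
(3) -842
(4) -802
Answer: 3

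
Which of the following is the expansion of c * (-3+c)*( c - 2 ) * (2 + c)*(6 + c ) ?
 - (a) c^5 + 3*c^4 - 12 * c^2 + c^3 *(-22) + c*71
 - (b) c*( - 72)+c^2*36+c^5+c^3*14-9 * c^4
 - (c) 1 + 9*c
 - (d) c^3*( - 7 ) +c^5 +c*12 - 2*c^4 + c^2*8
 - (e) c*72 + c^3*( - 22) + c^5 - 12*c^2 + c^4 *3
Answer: e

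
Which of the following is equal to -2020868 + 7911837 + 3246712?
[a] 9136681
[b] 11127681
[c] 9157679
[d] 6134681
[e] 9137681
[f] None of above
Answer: e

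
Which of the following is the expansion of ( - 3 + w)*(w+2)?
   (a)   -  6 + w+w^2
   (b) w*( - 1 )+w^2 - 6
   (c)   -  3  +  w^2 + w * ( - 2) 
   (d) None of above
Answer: b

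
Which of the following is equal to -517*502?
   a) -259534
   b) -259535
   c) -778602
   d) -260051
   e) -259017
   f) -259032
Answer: a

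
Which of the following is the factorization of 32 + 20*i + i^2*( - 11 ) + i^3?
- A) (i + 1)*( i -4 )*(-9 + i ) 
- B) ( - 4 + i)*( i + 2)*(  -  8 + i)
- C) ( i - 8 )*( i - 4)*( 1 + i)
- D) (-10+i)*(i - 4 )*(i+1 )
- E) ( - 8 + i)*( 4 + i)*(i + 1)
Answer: C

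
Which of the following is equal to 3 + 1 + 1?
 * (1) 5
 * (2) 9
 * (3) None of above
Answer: 1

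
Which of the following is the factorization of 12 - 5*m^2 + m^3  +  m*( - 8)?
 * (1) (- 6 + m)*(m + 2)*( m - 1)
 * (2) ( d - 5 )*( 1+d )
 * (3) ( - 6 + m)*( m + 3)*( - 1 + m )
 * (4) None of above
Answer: 1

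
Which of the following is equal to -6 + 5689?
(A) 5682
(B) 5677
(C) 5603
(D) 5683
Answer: D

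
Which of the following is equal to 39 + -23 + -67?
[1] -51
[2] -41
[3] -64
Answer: 1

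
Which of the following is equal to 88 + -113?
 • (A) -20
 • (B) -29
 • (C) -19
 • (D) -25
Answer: D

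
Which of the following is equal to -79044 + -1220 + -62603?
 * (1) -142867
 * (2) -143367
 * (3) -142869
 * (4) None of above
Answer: 1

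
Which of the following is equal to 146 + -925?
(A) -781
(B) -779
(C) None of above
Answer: B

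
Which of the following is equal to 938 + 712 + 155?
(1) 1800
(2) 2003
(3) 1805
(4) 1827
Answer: 3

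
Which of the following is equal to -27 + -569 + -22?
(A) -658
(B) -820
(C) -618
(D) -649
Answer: C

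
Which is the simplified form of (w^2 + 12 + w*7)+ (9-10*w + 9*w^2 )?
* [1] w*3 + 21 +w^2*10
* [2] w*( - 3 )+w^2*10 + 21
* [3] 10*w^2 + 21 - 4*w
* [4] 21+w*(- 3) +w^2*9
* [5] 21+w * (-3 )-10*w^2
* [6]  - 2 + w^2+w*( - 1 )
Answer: 2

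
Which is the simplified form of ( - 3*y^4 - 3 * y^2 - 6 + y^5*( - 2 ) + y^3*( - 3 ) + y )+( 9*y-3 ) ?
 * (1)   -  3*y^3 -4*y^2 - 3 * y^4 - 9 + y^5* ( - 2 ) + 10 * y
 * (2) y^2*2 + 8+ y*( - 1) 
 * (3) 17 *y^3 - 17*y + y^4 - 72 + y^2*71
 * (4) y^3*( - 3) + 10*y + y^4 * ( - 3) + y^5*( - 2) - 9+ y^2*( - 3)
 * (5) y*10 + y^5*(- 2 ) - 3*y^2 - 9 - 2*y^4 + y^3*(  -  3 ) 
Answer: 4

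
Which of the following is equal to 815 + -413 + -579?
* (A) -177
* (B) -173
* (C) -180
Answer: A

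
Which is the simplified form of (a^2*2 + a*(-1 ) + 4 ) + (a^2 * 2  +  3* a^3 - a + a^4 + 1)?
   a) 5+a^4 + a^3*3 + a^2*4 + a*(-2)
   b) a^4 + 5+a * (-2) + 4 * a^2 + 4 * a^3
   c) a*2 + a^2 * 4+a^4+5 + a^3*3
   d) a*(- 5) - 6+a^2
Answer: a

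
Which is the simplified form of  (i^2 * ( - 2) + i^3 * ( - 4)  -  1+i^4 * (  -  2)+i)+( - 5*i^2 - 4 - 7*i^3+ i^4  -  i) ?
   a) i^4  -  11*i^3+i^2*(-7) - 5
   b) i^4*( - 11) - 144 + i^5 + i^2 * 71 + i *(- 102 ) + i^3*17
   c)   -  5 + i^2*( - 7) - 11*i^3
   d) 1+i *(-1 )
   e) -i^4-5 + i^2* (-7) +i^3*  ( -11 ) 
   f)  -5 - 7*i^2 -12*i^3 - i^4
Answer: e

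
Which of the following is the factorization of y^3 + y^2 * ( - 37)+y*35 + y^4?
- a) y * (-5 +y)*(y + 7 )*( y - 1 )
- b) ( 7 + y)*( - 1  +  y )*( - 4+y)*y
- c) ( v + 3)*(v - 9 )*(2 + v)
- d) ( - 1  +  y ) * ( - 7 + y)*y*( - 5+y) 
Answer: a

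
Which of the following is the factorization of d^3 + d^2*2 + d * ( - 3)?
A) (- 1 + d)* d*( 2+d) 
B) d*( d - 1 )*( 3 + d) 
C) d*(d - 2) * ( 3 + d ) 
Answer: B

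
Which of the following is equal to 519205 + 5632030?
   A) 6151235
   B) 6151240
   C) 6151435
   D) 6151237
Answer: A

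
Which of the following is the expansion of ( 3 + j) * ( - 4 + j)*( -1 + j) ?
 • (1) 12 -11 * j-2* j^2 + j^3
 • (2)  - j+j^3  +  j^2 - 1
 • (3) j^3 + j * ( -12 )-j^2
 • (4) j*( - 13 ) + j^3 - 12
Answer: 1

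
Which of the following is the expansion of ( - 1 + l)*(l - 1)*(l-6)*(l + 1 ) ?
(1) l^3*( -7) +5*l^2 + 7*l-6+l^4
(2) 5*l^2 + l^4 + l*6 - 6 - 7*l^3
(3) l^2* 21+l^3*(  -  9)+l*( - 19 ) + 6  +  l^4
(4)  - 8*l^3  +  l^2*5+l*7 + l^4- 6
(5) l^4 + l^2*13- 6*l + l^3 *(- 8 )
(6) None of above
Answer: 1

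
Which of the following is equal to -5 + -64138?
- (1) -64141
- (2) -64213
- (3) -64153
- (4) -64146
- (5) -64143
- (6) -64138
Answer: 5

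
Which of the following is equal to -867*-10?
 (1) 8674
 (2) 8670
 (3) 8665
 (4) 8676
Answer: 2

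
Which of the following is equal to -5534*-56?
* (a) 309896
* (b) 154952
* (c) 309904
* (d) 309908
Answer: c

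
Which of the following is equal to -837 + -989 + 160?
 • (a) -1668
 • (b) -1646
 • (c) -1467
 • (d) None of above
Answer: d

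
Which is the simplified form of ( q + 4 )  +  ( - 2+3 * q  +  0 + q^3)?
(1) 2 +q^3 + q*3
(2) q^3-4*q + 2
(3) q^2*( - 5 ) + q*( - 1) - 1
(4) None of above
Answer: 4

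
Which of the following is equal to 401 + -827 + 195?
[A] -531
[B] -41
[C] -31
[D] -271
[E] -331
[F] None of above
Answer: F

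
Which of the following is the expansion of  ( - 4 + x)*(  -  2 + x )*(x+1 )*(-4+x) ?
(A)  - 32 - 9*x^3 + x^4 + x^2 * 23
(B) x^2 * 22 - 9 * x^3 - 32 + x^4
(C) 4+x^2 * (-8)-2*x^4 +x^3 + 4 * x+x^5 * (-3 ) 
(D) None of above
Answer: B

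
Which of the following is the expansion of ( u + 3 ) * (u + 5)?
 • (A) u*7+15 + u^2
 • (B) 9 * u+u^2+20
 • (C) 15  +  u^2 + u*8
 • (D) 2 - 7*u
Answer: C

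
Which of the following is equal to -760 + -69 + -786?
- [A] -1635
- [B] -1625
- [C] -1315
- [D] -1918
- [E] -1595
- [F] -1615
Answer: F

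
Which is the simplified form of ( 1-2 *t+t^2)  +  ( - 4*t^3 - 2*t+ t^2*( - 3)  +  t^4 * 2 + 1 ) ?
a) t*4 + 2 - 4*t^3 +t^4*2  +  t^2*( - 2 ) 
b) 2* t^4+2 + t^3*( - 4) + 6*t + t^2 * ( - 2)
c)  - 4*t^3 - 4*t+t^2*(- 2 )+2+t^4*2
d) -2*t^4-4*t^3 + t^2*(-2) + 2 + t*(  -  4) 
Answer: c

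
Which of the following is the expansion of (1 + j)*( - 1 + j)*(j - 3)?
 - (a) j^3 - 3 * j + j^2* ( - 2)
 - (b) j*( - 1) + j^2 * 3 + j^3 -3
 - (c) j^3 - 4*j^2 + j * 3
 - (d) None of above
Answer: d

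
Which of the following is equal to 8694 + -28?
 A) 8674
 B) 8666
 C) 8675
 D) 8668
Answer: B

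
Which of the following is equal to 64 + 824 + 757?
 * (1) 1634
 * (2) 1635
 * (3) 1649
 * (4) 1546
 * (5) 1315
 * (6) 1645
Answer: 6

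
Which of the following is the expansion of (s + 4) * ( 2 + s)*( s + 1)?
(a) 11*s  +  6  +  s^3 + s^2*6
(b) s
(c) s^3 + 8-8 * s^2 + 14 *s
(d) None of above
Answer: d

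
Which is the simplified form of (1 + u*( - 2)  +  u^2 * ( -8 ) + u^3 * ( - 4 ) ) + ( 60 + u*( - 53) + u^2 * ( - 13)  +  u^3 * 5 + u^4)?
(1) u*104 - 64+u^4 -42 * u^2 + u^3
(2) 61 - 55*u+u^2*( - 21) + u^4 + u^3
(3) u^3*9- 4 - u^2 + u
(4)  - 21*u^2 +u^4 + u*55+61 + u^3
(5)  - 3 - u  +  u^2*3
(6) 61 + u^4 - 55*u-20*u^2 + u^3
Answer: 2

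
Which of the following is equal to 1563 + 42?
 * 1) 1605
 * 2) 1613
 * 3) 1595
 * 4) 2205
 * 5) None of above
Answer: 1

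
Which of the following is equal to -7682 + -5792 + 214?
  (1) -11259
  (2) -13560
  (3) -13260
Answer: 3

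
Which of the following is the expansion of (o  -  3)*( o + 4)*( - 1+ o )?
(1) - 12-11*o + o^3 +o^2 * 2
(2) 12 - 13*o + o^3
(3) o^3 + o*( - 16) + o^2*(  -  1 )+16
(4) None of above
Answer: 2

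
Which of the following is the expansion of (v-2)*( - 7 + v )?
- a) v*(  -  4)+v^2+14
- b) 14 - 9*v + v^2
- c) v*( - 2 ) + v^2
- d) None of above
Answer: b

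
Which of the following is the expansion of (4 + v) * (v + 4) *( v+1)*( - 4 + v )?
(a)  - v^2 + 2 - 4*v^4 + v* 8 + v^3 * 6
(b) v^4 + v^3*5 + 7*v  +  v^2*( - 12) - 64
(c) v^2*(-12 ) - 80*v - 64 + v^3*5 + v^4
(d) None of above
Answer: c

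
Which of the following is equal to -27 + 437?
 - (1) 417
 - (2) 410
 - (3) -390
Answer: 2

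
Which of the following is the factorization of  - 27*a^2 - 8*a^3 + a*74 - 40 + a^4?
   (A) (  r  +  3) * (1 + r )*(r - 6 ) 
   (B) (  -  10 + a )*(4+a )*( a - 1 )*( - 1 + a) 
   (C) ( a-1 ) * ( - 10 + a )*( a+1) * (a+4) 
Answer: B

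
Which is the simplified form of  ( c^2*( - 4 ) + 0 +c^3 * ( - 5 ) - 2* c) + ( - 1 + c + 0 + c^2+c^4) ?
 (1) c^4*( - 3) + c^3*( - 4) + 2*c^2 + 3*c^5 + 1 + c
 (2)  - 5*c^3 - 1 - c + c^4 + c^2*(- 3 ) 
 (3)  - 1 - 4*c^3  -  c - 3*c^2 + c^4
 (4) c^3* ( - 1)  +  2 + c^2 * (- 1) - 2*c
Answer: 2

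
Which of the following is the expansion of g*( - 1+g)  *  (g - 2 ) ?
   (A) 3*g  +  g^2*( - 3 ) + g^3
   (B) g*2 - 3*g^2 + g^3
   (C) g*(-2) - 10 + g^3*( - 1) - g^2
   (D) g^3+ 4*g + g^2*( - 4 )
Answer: B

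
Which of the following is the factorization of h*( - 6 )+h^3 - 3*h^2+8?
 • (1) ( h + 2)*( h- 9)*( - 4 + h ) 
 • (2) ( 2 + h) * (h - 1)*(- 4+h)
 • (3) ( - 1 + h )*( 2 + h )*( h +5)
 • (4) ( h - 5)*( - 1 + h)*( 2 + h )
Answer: 2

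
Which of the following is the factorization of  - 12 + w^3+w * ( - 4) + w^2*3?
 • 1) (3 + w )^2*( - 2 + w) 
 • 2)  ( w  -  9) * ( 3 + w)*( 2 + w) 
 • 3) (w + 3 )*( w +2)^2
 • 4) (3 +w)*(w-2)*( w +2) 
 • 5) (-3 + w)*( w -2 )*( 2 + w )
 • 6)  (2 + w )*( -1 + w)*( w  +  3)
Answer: 4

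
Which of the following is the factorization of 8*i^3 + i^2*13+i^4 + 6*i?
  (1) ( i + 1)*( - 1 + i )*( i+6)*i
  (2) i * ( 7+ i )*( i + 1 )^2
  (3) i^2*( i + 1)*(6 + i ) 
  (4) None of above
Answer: 4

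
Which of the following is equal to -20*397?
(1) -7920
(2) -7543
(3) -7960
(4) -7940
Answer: 4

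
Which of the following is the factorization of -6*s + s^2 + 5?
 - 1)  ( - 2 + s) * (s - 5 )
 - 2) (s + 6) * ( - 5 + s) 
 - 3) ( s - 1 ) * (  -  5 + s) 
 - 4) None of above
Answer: 3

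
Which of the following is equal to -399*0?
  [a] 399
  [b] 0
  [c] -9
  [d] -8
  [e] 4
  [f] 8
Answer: b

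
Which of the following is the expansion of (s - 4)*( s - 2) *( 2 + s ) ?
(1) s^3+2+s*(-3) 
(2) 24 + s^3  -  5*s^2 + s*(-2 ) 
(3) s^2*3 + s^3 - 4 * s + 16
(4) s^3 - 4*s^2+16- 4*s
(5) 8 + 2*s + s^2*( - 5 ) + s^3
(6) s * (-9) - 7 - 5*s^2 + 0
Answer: 4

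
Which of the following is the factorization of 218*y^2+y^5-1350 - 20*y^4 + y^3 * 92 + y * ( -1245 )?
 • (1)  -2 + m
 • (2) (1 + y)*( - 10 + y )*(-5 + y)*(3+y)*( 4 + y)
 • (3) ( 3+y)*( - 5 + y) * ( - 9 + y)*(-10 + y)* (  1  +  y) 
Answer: 3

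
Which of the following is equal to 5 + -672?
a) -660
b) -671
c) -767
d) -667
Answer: d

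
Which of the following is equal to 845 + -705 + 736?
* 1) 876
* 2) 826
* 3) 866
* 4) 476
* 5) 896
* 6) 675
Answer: 1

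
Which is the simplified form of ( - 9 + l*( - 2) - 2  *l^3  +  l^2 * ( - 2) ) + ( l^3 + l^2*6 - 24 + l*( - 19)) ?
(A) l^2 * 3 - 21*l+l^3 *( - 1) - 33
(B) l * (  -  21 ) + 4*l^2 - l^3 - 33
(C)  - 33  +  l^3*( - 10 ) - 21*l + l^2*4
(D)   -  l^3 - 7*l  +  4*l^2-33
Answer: B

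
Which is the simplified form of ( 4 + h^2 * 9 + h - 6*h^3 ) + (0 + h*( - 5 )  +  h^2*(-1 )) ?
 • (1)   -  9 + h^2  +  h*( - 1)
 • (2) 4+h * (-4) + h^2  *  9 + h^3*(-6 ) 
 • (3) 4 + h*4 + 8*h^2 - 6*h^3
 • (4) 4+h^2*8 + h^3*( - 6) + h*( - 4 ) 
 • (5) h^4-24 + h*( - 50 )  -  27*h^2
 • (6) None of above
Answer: 4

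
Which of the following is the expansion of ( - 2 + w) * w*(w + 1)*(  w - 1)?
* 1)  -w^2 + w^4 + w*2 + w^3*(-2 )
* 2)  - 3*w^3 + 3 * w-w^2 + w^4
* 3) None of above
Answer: 1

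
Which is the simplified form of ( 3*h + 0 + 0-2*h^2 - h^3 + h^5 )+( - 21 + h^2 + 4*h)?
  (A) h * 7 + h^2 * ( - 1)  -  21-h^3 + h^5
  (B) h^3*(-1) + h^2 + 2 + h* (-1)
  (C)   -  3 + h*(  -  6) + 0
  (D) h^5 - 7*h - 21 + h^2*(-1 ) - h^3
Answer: A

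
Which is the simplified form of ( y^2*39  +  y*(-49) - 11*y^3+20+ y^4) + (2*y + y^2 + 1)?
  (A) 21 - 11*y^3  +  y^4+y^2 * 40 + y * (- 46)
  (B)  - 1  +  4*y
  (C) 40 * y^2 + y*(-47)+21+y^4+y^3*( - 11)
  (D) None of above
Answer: C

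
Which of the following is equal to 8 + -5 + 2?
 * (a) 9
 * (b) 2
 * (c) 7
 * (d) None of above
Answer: d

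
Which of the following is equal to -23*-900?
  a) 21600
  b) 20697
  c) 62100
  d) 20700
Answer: d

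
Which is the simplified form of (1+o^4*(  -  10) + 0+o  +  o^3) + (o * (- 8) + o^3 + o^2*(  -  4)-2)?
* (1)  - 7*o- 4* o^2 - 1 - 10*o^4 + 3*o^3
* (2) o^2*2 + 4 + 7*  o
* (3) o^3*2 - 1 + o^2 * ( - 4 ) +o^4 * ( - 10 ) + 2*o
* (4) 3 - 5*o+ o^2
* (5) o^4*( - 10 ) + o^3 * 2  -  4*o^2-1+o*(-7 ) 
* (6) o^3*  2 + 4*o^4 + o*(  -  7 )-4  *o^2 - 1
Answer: 5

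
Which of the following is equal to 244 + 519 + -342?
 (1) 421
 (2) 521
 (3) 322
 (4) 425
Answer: 1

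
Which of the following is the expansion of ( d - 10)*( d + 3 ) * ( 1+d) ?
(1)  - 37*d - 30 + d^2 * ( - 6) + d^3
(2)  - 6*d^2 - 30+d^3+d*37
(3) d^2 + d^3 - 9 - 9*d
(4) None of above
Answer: 1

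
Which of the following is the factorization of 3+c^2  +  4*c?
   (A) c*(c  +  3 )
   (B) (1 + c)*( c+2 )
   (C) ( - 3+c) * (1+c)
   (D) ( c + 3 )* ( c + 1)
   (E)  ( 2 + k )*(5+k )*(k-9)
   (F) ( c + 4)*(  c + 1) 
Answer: D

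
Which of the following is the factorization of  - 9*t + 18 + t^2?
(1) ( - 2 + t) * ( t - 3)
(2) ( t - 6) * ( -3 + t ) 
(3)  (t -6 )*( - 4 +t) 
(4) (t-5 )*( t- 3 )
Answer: 2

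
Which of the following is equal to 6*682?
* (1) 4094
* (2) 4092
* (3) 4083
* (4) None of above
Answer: 2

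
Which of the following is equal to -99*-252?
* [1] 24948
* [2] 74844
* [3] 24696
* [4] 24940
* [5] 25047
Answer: 1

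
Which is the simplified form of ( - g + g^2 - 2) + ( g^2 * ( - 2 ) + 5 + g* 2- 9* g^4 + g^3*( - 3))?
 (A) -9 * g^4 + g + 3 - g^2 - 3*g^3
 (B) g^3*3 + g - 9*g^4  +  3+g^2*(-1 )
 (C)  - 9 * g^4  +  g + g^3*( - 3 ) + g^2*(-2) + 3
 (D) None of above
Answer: A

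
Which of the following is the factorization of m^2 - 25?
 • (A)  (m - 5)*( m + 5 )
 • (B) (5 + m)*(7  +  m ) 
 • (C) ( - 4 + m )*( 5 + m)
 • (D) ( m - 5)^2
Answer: A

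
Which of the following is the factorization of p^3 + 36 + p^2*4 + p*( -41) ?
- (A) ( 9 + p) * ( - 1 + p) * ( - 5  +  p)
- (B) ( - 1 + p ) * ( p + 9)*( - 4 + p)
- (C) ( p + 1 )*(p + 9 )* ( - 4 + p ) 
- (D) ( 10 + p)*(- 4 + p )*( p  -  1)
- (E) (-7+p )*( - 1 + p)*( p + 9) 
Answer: B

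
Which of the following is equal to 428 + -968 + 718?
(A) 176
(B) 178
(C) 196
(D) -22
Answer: B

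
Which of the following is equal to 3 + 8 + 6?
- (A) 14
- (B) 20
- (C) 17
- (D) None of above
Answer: C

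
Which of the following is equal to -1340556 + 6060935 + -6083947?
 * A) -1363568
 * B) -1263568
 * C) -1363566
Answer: A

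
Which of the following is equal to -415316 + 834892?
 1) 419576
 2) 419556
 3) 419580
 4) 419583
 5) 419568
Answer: 1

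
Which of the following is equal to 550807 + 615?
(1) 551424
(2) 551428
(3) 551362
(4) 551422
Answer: 4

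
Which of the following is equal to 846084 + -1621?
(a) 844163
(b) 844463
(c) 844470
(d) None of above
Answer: b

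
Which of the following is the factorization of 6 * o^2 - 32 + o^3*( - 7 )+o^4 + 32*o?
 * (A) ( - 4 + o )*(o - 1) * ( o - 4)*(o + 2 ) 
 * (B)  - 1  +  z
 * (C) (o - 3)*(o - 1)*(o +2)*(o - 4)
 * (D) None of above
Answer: A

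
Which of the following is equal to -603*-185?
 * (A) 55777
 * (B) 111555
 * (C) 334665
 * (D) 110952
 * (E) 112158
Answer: B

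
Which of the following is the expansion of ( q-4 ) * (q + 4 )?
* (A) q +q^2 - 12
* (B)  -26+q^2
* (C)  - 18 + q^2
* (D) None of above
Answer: D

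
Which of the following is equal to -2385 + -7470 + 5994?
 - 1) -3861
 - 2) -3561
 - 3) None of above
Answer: 1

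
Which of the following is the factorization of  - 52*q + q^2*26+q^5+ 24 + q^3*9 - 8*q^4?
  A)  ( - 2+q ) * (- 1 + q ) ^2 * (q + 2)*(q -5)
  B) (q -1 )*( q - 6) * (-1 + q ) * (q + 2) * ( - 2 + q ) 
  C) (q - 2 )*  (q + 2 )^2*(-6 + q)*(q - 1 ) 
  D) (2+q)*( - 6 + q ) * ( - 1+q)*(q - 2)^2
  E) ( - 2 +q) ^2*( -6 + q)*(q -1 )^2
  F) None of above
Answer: B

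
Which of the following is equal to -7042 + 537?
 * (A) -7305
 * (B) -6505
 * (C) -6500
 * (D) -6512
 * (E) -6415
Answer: B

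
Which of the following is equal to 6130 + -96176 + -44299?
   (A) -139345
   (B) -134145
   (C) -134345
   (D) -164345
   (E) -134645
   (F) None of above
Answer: C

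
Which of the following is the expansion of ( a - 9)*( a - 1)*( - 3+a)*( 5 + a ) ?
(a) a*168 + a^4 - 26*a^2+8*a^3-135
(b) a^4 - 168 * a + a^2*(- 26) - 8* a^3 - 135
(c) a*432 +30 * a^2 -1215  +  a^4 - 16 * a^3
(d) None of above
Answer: d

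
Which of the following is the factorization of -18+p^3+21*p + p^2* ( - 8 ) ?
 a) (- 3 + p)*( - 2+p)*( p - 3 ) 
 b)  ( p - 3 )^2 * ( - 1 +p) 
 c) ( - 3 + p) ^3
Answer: a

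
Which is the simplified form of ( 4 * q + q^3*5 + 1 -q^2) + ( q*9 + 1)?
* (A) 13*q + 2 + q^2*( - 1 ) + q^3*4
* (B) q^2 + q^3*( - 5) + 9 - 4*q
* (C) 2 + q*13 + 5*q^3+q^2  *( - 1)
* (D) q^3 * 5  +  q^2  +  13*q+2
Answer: C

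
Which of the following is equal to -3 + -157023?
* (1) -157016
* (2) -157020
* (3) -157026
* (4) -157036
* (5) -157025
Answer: 3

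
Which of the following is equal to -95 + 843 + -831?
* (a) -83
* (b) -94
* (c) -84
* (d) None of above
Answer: a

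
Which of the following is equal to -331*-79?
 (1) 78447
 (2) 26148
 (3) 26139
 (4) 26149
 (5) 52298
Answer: 4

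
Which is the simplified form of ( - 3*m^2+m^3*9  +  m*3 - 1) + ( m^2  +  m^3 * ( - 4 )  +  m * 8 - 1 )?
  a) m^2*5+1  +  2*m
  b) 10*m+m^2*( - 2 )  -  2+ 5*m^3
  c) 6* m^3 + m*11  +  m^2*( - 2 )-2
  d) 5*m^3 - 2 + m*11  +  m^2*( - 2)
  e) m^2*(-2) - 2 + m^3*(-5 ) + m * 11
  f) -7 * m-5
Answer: d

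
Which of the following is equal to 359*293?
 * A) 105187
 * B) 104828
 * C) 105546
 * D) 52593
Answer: A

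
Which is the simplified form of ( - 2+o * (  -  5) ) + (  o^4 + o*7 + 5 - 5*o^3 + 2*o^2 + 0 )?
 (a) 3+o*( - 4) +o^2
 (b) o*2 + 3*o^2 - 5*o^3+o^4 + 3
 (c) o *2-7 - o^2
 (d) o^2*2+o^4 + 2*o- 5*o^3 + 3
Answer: d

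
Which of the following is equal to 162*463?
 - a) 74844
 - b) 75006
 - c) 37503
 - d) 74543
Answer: b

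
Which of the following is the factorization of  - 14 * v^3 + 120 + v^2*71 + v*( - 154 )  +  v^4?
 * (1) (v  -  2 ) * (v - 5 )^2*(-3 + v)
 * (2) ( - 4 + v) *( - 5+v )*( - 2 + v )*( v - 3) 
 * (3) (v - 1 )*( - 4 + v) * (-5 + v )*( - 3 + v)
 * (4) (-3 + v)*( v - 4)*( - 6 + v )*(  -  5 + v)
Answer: 2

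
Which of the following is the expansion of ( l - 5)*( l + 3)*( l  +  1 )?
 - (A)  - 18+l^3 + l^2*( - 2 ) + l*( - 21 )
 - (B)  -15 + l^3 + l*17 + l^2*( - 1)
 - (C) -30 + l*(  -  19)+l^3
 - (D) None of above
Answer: D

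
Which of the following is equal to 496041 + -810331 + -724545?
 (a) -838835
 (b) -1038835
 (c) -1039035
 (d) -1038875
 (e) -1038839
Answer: b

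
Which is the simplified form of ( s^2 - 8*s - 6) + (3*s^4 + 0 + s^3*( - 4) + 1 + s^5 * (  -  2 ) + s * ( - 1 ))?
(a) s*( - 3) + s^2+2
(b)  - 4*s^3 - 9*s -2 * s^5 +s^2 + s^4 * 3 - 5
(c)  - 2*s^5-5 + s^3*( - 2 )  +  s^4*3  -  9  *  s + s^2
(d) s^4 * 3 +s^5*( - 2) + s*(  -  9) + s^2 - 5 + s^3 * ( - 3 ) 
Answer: b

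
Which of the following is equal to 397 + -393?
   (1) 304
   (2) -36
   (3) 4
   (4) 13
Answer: 3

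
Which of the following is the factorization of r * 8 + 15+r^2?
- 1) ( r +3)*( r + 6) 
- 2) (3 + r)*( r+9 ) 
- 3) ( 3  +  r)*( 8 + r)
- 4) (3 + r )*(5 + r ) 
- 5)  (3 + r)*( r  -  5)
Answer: 4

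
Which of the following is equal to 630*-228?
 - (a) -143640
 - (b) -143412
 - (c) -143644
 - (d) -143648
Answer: a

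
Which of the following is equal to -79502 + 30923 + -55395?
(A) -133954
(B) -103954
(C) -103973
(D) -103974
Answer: D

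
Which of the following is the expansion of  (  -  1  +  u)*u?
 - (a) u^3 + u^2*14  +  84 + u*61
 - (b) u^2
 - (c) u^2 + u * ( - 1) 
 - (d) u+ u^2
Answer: c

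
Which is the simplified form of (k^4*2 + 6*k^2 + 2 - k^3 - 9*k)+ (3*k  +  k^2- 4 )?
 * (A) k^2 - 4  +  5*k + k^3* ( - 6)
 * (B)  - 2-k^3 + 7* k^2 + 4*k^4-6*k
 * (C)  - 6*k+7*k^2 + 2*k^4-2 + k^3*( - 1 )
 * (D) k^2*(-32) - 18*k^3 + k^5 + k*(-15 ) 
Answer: C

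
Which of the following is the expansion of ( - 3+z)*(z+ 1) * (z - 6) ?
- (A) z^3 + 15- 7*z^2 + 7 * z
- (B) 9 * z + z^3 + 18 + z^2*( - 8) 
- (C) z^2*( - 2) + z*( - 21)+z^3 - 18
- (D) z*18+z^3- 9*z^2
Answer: B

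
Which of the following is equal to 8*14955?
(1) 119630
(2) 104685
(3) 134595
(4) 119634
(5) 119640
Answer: 5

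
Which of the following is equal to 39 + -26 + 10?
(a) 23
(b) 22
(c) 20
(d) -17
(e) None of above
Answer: a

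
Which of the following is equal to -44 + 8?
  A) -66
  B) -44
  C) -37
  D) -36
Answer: D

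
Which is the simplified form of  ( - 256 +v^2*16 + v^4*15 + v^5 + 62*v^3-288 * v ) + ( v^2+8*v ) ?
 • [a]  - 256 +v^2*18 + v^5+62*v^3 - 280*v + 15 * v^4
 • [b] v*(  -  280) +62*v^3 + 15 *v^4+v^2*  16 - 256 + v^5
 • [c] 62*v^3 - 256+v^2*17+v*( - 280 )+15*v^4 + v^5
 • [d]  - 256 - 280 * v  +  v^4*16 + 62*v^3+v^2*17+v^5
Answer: c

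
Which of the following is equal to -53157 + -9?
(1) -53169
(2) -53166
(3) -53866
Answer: 2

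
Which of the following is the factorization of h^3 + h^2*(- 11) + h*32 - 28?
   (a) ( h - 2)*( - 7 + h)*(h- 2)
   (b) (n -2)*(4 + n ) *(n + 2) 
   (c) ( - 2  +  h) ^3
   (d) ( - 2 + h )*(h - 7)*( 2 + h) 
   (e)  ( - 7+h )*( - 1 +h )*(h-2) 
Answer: a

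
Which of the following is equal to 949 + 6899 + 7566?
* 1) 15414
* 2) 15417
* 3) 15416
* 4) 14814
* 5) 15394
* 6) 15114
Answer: 1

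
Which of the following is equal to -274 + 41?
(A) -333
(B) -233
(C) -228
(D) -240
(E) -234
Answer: B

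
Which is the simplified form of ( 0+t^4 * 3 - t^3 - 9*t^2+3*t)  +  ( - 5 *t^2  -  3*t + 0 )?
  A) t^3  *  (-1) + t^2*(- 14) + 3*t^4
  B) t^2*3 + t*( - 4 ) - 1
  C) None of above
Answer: A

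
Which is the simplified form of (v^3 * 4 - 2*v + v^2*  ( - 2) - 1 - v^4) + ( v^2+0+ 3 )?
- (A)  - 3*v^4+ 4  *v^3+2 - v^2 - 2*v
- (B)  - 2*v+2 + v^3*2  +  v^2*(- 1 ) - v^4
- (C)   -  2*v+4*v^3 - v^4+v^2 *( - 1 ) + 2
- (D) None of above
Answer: C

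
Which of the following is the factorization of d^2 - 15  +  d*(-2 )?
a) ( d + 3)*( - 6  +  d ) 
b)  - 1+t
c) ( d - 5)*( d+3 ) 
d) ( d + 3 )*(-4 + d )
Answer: c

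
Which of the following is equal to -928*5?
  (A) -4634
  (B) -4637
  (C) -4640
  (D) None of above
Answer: C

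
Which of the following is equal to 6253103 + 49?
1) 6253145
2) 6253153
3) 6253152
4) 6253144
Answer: 3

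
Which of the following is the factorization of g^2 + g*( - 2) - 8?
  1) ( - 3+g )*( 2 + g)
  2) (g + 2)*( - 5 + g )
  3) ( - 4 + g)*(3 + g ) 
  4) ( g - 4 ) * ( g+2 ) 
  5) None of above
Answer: 4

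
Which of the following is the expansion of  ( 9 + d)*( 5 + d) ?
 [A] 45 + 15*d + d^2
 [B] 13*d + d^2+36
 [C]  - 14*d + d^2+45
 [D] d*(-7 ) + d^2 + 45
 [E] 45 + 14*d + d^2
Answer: E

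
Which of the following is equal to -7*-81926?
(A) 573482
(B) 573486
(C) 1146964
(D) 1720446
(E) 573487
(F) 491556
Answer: A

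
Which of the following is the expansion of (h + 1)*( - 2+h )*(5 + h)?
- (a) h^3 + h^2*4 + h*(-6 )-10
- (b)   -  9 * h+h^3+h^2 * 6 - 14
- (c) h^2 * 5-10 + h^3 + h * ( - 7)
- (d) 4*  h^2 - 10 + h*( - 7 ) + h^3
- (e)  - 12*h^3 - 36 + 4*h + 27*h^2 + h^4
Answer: d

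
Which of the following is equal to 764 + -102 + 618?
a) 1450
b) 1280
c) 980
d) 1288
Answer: b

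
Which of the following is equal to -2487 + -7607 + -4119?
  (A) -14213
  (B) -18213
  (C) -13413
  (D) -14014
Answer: A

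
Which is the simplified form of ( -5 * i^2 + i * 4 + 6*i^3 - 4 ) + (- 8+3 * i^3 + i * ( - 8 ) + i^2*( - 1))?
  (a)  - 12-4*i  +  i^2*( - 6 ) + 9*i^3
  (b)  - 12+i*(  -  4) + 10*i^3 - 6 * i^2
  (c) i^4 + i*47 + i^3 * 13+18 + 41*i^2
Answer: a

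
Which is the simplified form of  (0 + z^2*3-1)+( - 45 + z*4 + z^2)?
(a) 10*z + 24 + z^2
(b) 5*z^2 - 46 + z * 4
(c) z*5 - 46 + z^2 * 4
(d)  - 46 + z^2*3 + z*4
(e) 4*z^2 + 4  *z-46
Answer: e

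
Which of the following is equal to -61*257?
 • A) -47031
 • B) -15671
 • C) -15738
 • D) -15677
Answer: D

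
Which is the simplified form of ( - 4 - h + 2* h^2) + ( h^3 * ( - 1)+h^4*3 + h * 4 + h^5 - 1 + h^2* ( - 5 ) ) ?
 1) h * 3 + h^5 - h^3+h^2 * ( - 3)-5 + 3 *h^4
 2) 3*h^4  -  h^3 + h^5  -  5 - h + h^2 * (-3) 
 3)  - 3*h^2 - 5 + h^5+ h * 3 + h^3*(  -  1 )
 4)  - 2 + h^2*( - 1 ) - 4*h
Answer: 1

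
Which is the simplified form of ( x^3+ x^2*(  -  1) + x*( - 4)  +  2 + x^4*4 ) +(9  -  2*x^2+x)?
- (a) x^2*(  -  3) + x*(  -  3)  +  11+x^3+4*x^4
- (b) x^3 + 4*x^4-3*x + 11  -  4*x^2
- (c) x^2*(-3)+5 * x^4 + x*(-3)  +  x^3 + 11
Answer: a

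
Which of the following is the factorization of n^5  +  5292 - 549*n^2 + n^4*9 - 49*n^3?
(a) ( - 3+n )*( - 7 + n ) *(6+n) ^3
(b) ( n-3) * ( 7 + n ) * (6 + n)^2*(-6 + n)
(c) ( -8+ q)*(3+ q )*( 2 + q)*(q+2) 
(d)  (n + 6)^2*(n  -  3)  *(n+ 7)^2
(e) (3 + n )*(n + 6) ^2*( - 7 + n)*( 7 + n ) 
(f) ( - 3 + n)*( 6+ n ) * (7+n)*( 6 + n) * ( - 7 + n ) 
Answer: f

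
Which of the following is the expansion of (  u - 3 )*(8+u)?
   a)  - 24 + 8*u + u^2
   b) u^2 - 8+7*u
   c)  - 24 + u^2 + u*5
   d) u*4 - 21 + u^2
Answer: c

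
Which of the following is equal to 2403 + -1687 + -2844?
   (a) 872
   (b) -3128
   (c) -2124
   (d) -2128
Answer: d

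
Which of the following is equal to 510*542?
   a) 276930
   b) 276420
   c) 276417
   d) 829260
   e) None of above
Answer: b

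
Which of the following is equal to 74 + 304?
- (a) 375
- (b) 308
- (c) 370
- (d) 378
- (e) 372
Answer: d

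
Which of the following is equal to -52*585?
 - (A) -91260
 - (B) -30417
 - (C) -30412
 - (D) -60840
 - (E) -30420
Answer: E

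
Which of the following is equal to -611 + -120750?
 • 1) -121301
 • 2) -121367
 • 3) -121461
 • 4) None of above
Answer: 4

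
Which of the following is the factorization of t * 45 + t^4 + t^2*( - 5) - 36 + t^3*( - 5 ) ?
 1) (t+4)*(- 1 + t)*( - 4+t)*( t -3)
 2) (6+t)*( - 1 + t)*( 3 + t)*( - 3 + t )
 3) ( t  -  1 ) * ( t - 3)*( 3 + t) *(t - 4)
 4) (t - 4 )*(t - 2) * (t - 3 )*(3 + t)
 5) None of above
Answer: 3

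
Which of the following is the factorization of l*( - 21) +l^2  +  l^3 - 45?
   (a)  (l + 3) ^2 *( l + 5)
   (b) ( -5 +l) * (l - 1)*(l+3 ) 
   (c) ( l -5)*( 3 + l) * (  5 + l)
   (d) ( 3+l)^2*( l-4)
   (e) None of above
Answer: e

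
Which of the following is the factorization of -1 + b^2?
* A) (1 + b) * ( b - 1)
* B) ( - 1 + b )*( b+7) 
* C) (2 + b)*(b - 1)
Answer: A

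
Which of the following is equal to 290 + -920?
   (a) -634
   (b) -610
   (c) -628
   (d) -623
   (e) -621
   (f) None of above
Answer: f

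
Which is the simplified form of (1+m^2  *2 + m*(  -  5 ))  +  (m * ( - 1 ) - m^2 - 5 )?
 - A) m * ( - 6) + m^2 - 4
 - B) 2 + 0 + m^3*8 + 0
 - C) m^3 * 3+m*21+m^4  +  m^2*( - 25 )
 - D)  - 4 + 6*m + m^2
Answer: A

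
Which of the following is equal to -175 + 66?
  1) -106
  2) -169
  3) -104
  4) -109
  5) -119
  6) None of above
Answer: 4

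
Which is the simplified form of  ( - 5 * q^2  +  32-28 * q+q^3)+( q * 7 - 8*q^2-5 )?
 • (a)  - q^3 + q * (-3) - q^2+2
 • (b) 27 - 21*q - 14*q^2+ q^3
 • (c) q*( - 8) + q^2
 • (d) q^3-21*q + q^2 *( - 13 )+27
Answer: d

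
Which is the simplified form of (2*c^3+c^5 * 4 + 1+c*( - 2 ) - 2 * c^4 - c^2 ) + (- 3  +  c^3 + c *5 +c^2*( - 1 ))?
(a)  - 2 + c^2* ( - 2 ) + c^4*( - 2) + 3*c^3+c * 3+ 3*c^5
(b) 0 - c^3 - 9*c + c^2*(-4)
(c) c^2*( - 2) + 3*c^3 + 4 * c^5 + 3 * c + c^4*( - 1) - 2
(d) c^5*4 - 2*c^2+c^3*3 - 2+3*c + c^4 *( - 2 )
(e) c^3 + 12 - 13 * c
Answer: d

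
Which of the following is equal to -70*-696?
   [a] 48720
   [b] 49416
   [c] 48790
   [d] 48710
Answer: a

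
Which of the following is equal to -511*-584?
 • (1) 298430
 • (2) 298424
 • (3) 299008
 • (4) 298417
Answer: 2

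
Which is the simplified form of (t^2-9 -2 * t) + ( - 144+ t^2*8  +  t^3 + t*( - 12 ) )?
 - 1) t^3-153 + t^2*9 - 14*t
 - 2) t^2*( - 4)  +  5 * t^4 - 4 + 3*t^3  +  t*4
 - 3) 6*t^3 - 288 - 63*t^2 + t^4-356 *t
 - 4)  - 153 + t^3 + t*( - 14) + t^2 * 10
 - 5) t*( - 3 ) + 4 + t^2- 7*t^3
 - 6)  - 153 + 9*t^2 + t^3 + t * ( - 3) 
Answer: 1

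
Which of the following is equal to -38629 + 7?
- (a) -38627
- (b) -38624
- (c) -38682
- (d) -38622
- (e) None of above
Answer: d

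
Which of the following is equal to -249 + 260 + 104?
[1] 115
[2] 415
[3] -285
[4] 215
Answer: 1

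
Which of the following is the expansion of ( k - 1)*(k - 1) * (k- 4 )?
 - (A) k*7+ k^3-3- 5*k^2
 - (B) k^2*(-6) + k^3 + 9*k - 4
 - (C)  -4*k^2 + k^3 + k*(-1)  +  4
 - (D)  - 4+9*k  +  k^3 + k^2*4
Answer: B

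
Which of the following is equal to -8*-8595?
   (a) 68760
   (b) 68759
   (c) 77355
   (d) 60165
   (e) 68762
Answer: a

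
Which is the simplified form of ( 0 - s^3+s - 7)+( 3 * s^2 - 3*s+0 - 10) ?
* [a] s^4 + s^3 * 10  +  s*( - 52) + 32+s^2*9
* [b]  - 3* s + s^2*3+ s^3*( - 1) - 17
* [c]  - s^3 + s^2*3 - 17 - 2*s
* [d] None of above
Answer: c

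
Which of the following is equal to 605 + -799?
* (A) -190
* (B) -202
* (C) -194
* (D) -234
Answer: C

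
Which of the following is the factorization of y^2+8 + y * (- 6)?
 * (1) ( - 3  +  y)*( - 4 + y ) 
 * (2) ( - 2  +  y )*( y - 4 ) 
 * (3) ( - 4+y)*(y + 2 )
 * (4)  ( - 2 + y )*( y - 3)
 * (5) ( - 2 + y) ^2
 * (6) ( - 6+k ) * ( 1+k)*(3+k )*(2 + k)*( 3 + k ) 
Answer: 2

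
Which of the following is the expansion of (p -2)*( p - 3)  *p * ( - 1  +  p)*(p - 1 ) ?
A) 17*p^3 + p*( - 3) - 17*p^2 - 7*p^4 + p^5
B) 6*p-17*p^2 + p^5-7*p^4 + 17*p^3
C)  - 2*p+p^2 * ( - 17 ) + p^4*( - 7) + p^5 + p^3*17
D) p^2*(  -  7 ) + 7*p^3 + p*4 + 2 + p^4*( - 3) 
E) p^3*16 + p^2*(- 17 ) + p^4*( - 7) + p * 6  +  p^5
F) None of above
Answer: B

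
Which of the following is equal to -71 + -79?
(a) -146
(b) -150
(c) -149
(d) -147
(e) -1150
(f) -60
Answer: b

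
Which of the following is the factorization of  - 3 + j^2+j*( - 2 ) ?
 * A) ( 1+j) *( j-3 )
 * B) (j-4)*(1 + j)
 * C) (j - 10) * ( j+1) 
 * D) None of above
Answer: A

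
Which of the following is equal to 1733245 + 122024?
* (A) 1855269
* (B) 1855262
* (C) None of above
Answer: A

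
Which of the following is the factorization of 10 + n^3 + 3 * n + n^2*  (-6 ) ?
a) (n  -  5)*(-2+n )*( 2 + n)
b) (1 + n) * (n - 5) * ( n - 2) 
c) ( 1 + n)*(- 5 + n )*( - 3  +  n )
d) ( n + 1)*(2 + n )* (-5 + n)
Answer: b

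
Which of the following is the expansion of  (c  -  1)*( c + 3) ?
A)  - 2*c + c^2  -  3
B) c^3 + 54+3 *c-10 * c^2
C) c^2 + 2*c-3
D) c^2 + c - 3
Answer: C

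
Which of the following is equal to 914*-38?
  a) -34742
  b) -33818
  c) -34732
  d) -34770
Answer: c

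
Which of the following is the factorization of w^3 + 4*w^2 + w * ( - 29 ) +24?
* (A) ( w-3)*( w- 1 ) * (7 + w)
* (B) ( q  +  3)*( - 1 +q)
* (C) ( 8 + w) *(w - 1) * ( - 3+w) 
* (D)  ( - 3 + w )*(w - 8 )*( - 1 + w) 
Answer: C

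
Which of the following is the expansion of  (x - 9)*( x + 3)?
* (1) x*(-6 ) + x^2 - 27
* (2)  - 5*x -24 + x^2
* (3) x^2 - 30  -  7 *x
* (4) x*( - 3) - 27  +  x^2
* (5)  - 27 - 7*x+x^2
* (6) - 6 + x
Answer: 1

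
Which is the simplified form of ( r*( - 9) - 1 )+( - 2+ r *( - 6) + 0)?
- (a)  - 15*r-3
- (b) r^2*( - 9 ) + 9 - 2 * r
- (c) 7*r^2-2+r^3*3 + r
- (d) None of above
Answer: a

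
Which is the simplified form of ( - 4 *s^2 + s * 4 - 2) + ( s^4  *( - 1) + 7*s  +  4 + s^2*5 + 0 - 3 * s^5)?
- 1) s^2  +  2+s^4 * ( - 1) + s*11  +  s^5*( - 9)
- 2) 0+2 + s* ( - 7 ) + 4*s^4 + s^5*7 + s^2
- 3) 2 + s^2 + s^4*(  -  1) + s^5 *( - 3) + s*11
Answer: 3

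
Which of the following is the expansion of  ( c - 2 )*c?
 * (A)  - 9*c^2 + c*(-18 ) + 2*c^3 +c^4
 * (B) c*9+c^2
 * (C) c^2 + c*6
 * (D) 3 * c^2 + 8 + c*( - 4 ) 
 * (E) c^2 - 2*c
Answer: E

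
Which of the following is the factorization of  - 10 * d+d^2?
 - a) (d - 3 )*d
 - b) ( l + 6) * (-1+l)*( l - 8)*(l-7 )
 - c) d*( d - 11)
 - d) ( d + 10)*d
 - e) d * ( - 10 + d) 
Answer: e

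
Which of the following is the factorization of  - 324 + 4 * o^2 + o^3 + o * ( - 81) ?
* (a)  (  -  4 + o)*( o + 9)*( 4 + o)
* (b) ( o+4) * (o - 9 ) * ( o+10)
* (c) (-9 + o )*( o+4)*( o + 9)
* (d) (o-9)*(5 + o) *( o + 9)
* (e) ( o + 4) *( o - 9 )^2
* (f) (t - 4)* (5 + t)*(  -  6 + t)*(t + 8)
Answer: c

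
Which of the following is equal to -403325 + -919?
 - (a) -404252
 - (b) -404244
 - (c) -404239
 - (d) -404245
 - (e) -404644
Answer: b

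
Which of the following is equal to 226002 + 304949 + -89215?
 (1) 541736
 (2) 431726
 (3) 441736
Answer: 3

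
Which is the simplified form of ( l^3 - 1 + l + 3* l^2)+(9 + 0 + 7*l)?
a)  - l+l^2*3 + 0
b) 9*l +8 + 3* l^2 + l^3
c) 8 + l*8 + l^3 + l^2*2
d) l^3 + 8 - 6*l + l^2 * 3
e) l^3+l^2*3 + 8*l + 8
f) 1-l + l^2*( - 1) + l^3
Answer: e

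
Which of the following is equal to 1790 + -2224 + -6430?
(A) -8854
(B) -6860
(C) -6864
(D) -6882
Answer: C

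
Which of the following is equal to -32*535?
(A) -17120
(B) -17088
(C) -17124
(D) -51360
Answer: A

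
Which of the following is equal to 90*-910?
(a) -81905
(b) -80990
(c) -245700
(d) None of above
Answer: d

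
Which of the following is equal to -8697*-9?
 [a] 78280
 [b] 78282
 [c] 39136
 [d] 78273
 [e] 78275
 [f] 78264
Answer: d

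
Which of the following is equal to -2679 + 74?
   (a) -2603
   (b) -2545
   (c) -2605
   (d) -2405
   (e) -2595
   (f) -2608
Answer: c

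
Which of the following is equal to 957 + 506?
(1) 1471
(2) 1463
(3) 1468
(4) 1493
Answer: 2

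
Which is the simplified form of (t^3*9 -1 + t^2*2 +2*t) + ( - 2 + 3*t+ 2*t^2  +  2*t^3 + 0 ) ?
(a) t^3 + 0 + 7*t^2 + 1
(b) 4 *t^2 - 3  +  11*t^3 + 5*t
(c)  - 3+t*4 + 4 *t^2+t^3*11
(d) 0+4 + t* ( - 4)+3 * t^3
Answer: b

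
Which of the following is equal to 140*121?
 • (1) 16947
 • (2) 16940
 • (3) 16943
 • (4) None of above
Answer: 2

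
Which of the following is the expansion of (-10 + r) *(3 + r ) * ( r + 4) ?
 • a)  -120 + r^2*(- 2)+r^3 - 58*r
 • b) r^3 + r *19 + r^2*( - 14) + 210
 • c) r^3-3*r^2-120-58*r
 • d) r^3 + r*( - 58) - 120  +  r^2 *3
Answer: c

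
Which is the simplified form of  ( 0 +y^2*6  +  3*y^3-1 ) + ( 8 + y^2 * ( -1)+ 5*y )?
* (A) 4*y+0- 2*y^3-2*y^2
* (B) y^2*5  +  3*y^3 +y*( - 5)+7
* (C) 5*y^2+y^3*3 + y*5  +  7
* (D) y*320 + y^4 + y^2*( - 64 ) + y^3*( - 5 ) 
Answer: C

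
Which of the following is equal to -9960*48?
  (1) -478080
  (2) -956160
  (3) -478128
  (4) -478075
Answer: 1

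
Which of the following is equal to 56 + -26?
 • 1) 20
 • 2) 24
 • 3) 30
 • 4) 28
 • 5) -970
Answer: 3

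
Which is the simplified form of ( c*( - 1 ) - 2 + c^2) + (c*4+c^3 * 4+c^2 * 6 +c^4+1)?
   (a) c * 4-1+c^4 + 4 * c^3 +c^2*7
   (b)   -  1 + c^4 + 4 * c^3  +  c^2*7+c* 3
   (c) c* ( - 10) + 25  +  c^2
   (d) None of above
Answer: b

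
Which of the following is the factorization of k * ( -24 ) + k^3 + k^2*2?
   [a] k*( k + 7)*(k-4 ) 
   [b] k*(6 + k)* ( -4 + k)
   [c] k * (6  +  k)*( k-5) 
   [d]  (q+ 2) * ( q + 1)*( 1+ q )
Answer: b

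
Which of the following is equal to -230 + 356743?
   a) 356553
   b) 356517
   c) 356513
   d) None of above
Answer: c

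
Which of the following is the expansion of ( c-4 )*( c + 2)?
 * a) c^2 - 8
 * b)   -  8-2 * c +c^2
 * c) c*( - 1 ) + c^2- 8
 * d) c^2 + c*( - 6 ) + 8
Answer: b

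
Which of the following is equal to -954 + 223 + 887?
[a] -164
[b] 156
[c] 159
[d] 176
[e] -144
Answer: b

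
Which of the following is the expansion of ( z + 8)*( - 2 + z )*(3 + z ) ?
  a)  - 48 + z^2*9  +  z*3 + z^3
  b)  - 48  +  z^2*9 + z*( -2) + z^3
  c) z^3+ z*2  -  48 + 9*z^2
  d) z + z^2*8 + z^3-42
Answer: c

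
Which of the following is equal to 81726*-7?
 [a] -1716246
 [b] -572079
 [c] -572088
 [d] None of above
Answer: d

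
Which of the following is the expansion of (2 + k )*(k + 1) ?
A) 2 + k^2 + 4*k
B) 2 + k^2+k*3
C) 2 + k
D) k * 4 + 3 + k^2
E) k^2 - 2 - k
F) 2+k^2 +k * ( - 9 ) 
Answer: B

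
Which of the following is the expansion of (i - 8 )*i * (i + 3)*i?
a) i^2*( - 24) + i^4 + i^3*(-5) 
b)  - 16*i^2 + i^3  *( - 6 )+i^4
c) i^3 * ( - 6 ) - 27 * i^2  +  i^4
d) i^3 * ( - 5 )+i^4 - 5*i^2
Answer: a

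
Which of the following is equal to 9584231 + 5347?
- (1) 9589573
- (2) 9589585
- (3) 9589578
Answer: 3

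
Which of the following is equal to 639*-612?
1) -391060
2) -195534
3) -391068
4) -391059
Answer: 3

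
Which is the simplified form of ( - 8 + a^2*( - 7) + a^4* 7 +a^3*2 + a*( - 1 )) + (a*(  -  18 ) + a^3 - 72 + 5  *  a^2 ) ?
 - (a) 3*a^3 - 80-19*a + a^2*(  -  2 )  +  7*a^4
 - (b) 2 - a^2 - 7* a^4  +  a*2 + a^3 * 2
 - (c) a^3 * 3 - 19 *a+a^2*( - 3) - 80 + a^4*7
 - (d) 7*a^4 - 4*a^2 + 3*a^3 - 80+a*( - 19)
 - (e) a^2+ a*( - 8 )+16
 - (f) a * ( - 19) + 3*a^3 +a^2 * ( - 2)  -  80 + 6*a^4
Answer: a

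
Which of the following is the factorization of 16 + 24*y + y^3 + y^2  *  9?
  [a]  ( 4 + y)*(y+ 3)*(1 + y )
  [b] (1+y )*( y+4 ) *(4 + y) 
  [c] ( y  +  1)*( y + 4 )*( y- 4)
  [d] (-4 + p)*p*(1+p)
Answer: b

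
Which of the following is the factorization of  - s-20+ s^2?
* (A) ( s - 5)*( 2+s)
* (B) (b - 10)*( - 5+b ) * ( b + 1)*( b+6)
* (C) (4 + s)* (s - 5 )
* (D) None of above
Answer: C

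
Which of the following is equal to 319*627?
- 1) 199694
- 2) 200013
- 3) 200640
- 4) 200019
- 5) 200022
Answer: 2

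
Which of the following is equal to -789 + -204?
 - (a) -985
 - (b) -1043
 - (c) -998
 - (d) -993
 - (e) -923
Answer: d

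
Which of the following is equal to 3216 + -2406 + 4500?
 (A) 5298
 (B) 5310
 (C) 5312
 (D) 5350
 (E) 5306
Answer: B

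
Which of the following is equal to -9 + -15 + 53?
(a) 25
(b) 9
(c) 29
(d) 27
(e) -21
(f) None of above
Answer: c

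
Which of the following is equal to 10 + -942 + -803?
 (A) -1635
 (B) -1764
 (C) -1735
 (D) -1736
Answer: C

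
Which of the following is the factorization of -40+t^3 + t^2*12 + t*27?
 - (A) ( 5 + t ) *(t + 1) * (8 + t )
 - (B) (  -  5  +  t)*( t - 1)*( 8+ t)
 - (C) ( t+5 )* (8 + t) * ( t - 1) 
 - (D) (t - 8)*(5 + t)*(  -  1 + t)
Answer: C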